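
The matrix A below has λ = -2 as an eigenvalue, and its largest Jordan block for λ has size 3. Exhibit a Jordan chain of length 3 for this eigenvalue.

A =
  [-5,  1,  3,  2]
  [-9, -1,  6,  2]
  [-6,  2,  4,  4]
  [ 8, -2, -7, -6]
A Jordan chain for λ = -2 of length 3:
v_1 = (-2, -2, -4, 4)ᵀ
v_2 = (-3, -9, -6, 8)ᵀ
v_3 = (1, 0, 0, 0)ᵀ

Let N = A − (-2)·I. We want v_3 with N^3 v_3 = 0 but N^2 v_3 ≠ 0; then v_{j-1} := N · v_j for j = 3, …, 2.

Pick v_3 = (1, 0, 0, 0)ᵀ.
Then v_2 = N · v_3 = (-3, -9, -6, 8)ᵀ.
Then v_1 = N · v_2 = (-2, -2, -4, 4)ᵀ.

Sanity check: (A − (-2)·I) v_1 = (0, 0, 0, 0)ᵀ = 0. ✓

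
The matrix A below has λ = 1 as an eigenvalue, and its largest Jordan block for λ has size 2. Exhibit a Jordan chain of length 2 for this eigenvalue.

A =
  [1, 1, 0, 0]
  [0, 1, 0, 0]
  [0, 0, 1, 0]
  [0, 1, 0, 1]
A Jordan chain for λ = 1 of length 2:
v_1 = (1, 0, 0, 1)ᵀ
v_2 = (0, 1, 0, 0)ᵀ

Let N = A − (1)·I. We want v_2 with N^2 v_2 = 0 but N^1 v_2 ≠ 0; then v_{j-1} := N · v_j for j = 2, …, 2.

Pick v_2 = (0, 1, 0, 0)ᵀ.
Then v_1 = N · v_2 = (1, 0, 0, 1)ᵀ.

Sanity check: (A − (1)·I) v_1 = (0, 0, 0, 0)ᵀ = 0. ✓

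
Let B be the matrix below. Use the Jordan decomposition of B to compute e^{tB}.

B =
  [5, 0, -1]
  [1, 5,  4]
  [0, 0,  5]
e^{tB} =
  [exp(5*t), 0, -t*exp(5*t)]
  [t*exp(5*t), exp(5*t), -t^2*exp(5*t)/2 + 4*t*exp(5*t)]
  [0, 0, exp(5*t)]

Strategy: write B = P · J · P⁻¹ where J is a Jordan canonical form, so e^{tB} = P · e^{tJ} · P⁻¹, and e^{tJ} can be computed block-by-block.

B has Jordan form
J =
  [5, 1, 0]
  [0, 5, 1]
  [0, 0, 5]
(up to reordering of blocks).

Per-block formulas:
  For a 3×3 Jordan block J_3(5): exp(t · J_3(5)) = e^(5t)·(I + t·N + (t^2/2)·N^2), where N is the 3×3 nilpotent shift.

After assembling e^{tJ} and conjugating by P, we get:

e^{tB} =
  [exp(5*t), 0, -t*exp(5*t)]
  [t*exp(5*t), exp(5*t), -t^2*exp(5*t)/2 + 4*t*exp(5*t)]
  [0, 0, exp(5*t)]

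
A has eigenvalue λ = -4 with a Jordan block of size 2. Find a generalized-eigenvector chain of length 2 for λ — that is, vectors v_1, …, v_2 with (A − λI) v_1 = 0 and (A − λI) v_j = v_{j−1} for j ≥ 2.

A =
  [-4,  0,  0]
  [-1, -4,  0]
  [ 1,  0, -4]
A Jordan chain for λ = -4 of length 2:
v_1 = (0, -1, 1)ᵀ
v_2 = (1, 0, 0)ᵀ

Let N = A − (-4)·I. We want v_2 with N^2 v_2 = 0 but N^1 v_2 ≠ 0; then v_{j-1} := N · v_j for j = 2, …, 2.

Pick v_2 = (1, 0, 0)ᵀ.
Then v_1 = N · v_2 = (0, -1, 1)ᵀ.

Sanity check: (A − (-4)·I) v_1 = (0, 0, 0)ᵀ = 0. ✓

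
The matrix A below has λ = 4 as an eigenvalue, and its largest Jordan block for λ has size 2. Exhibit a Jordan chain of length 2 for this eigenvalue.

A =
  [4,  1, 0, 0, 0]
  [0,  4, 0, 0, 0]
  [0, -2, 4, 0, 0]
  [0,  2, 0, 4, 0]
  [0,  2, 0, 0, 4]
A Jordan chain for λ = 4 of length 2:
v_1 = (1, 0, -2, 2, 2)ᵀ
v_2 = (0, 1, 0, 0, 0)ᵀ

Let N = A − (4)·I. We want v_2 with N^2 v_2 = 0 but N^1 v_2 ≠ 0; then v_{j-1} := N · v_j for j = 2, …, 2.

Pick v_2 = (0, 1, 0, 0, 0)ᵀ.
Then v_1 = N · v_2 = (1, 0, -2, 2, 2)ᵀ.

Sanity check: (A − (4)·I) v_1 = (0, 0, 0, 0, 0)ᵀ = 0. ✓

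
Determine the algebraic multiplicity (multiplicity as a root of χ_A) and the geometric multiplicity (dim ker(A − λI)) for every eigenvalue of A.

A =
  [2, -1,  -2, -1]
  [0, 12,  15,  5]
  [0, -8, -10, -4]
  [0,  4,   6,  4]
λ = 2: alg = 4, geom = 2

Step 1 — factor the characteristic polynomial to read off the algebraic multiplicities:
  χ_A(x) = (x - 2)^4

Step 2 — compute geometric multiplicities via the rank-nullity identity g(λ) = n − rank(A − λI):
  rank(A − (2)·I) = 2, so dim ker(A − (2)·I) = n − 2 = 2

Summary:
  λ = 2: algebraic multiplicity = 4, geometric multiplicity = 2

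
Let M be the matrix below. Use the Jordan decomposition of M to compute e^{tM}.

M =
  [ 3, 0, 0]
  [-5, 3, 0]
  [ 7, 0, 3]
e^{tM} =
  [exp(3*t), 0, 0]
  [-5*t*exp(3*t), exp(3*t), 0]
  [7*t*exp(3*t), 0, exp(3*t)]

Strategy: write M = P · J · P⁻¹ where J is a Jordan canonical form, so e^{tM} = P · e^{tJ} · P⁻¹, and e^{tJ} can be computed block-by-block.

M has Jordan form
J =
  [3, 1, 0]
  [0, 3, 0]
  [0, 0, 3]
(up to reordering of blocks).

Per-block formulas:
  For a 1×1 block at λ = 3: exp(t · [3]) = [e^(3t)].
  For a 2×2 Jordan block J_2(3): exp(t · J_2(3)) = e^(3t)·(I + t·N), where N is the 2×2 nilpotent shift.

After assembling e^{tJ} and conjugating by P, we get:

e^{tM} =
  [exp(3*t), 0, 0]
  [-5*t*exp(3*t), exp(3*t), 0]
  [7*t*exp(3*t), 0, exp(3*t)]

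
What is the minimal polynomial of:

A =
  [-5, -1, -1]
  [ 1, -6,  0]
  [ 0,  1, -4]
x^3 + 15*x^2 + 75*x + 125

The characteristic polynomial is χ_A(x) = (x + 5)^3, so the eigenvalues are known. The minimal polynomial is
  m_A(x) = Π_λ (x − λ)^{k_λ}
where k_λ is the size of the *largest* Jordan block for λ (equivalently, the smallest k with (A − λI)^k v = 0 for every generalised eigenvector v of λ).

  λ = -5: largest Jordan block has size 3, contributing (x + 5)^3

So m_A(x) = (x + 5)^3 = x^3 + 15*x^2 + 75*x + 125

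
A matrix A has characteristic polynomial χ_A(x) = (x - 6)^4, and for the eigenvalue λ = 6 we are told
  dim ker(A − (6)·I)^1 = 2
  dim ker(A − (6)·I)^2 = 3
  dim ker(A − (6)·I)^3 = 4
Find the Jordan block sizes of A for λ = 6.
Block sizes for λ = 6: [3, 1]

From the dimensions of kernels of powers, the number of Jordan blocks of size at least j is d_j − d_{j−1} where d_j = dim ker(N^j) (with d_0 = 0). Computing the differences gives [2, 1, 1].
The number of blocks of size exactly k is (#blocks of size ≥ k) − (#blocks of size ≥ k + 1), so the partition is: 1 block(s) of size 1, 1 block(s) of size 3.
In nonincreasing order the block sizes are [3, 1].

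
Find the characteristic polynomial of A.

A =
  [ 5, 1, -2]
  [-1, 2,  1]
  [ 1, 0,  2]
x^3 - 9*x^2 + 27*x - 27

Expanding det(x·I − A) (e.g. by cofactor expansion or by noting that A is similar to its Jordan form J, which has the same characteristic polynomial as A) gives
  χ_A(x) = x^3 - 9*x^2 + 27*x - 27
which factors as (x - 3)^3. The eigenvalues (with algebraic multiplicities) are λ = 3 with multiplicity 3.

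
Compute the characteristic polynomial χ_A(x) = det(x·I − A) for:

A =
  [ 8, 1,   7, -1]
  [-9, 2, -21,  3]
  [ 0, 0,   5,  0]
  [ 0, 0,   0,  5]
x^4 - 20*x^3 + 150*x^2 - 500*x + 625

Expanding det(x·I − A) (e.g. by cofactor expansion or by noting that A is similar to its Jordan form J, which has the same characteristic polynomial as A) gives
  χ_A(x) = x^4 - 20*x^3 + 150*x^2 - 500*x + 625
which factors as (x - 5)^4. The eigenvalues (with algebraic multiplicities) are λ = 5 with multiplicity 4.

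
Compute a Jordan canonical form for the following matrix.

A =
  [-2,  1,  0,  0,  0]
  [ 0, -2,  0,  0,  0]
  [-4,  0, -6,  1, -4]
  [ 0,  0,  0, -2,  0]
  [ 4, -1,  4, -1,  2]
J_2(-2) ⊕ J_2(-2) ⊕ J_1(-2)

The characteristic polynomial is
  det(x·I − A) = x^5 + 10*x^4 + 40*x^3 + 80*x^2 + 80*x + 32 = (x + 2)^5

Eigenvalues and multiplicities (the geometric multiplicity of λ is n − rank(A − λI), which equals the number of Jordan blocks for λ):
  λ = -2: algebraic multiplicity = 5, geometric multiplicity = 3

Determining the block sizes for each eigenvalue:
  λ = -2: with am = 5 and gm = 3, the partition is not yet determined (e.g. several partitions of 5 into 3 parts exist). Let N = A − (-2)·I. Computing rank(N^1) = 2, rank(N^2) = 0; the number of blocks of size ≥ j is rank(N^{j−1}) − rank(N^j), giving [3, 2]. So we have 2 block(s) of size 2, 1 block(s) of size 1 → block sizes [2, 2, 1]

Assembling the blocks gives a Jordan form
J =
  [-2,  1,  0,  0,  0]
  [ 0, -2,  0,  0,  0]
  [ 0,  0, -2,  1,  0]
  [ 0,  0,  0, -2,  0]
  [ 0,  0,  0,  0, -2]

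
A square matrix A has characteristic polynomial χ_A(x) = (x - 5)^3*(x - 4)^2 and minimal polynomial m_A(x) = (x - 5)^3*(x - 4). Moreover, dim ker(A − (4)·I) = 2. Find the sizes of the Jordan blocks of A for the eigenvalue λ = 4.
Block sizes for λ = 4: [1, 1]

Step 1 — from the characteristic polynomial, algebraic multiplicity of λ = 4 is 2. From dim ker(A − (4)·I) = 2, there are exactly 2 Jordan blocks for λ = 4.
Step 2 — from the minimal polynomial, the factor (x − 4) tells us the largest block for λ = 4 has size 1.
Step 3 — with total size 2, 2 blocks, and largest block 1, the block sizes (in nonincreasing order) are [1, 1].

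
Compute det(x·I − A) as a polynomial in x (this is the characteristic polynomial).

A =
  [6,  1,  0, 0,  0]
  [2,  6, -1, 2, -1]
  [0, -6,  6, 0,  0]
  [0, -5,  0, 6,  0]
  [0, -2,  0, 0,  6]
x^5 - 30*x^4 + 360*x^3 - 2160*x^2 + 6480*x - 7776

Expanding det(x·I − A) (e.g. by cofactor expansion or by noting that A is similar to its Jordan form J, which has the same characteristic polynomial as A) gives
  χ_A(x) = x^5 - 30*x^4 + 360*x^3 - 2160*x^2 + 6480*x - 7776
which factors as (x - 6)^5. The eigenvalues (with algebraic multiplicities) are λ = 6 with multiplicity 5.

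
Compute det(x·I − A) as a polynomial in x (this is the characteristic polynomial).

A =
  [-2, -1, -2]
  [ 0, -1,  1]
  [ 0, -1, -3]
x^3 + 6*x^2 + 12*x + 8

Expanding det(x·I − A) (e.g. by cofactor expansion or by noting that A is similar to its Jordan form J, which has the same characteristic polynomial as A) gives
  χ_A(x) = x^3 + 6*x^2 + 12*x + 8
which factors as (x + 2)^3. The eigenvalues (with algebraic multiplicities) are λ = -2 with multiplicity 3.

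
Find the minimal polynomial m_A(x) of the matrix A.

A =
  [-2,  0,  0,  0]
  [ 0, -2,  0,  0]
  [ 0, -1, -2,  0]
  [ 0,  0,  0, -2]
x^2 + 4*x + 4

The characteristic polynomial is χ_A(x) = (x + 2)^4, so the eigenvalues are known. The minimal polynomial is
  m_A(x) = Π_λ (x − λ)^{k_λ}
where k_λ is the size of the *largest* Jordan block for λ (equivalently, the smallest k with (A − λI)^k v = 0 for every generalised eigenvector v of λ).

  λ = -2: largest Jordan block has size 2, contributing (x + 2)^2

So m_A(x) = (x + 2)^2 = x^2 + 4*x + 4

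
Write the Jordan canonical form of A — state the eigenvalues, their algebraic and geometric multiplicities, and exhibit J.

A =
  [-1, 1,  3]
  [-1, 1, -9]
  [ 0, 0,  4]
J_2(0) ⊕ J_1(4)

The characteristic polynomial is
  det(x·I − A) = x^3 - 4*x^2 = x^2*(x - 4)

Eigenvalues and multiplicities (the geometric multiplicity of λ is n − rank(A − λI), which equals the number of Jordan blocks for λ):
  λ = 0: algebraic multiplicity = 2, geometric multiplicity = 1
  λ = 4: algebraic multiplicity = 1, geometric multiplicity = 1

Determining the block sizes for each eigenvalue:
  λ = 0: one block (gm = 1), so the single block has size am = 2 → block sizes [2]
  λ = 4: one block (gm = 1), so the single block has size am = 1 → block sizes [1]

Assembling the blocks gives a Jordan form
J =
  [0, 1, 0]
  [0, 0, 0]
  [0, 0, 4]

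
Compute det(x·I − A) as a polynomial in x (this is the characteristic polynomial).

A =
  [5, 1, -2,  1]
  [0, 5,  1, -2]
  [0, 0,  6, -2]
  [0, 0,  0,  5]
x^4 - 21*x^3 + 165*x^2 - 575*x + 750

Expanding det(x·I − A) (e.g. by cofactor expansion or by noting that A is similar to its Jordan form J, which has the same characteristic polynomial as A) gives
  χ_A(x) = x^4 - 21*x^3 + 165*x^2 - 575*x + 750
which factors as (x - 6)*(x - 5)^3. The eigenvalues (with algebraic multiplicities) are λ = 5 with multiplicity 3, λ = 6 with multiplicity 1.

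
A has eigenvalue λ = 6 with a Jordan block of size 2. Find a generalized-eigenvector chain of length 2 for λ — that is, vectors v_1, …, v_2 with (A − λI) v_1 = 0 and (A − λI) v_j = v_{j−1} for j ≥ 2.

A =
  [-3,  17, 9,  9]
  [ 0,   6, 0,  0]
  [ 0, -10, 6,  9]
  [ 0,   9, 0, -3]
A Jordan chain for λ = 6 of length 2:
v_1 = (-1, 0, -1, 0)ᵀ
v_2 = (3, 1, 0, 1)ᵀ

Let N = A − (6)·I. We want v_2 with N^2 v_2 = 0 but N^1 v_2 ≠ 0; then v_{j-1} := N · v_j for j = 2, …, 2.

Pick v_2 = (3, 1, 0, 1)ᵀ.
Then v_1 = N · v_2 = (-1, 0, -1, 0)ᵀ.

Sanity check: (A − (6)·I) v_1 = (0, 0, 0, 0)ᵀ = 0. ✓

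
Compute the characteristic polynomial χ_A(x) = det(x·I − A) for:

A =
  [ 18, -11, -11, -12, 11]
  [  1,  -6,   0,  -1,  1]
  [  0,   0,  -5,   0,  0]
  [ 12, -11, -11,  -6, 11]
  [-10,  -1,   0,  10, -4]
x^5 + 3*x^4 - 69*x^3 - 235*x^2 + 1200*x + 4500

Expanding det(x·I − A) (e.g. by cofactor expansion or by noting that A is similar to its Jordan form J, which has the same characteristic polynomial as A) gives
  χ_A(x) = x^5 + 3*x^4 - 69*x^3 - 235*x^2 + 1200*x + 4500
which factors as (x - 6)^2*(x + 5)^3. The eigenvalues (with algebraic multiplicities) are λ = -5 with multiplicity 3, λ = 6 with multiplicity 2.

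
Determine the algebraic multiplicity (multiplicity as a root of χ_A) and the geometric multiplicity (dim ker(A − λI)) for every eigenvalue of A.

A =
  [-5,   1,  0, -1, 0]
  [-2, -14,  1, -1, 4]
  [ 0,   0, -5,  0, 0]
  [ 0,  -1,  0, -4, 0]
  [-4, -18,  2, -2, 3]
λ = -5: alg = 5, geom = 3

Step 1 — factor the characteristic polynomial to read off the algebraic multiplicities:
  χ_A(x) = (x + 5)^5

Step 2 — compute geometric multiplicities via the rank-nullity identity g(λ) = n − rank(A − λI):
  rank(A − (-5)·I) = 2, so dim ker(A − (-5)·I) = n − 2 = 3

Summary:
  λ = -5: algebraic multiplicity = 5, geometric multiplicity = 3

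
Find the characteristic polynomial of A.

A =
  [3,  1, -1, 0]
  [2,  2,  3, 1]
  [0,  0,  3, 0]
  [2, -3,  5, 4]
x^4 - 12*x^3 + 54*x^2 - 108*x + 81

Expanding det(x·I − A) (e.g. by cofactor expansion or by noting that A is similar to its Jordan form J, which has the same characteristic polynomial as A) gives
  χ_A(x) = x^4 - 12*x^3 + 54*x^2 - 108*x + 81
which factors as (x - 3)^4. The eigenvalues (with algebraic multiplicities) are λ = 3 with multiplicity 4.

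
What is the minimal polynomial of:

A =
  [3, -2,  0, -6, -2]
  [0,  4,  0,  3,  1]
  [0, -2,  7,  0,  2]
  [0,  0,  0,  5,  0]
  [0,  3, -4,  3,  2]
x^3 - 13*x^2 + 55*x - 75

The characteristic polynomial is χ_A(x) = (x - 5)^3*(x - 3)^2, so the eigenvalues are known. The minimal polynomial is
  m_A(x) = Π_λ (x − λ)^{k_λ}
where k_λ is the size of the *largest* Jordan block for λ (equivalently, the smallest k with (A − λI)^k v = 0 for every generalised eigenvector v of λ).

  λ = 3: largest Jordan block has size 1, contributing (x − 3)
  λ = 5: largest Jordan block has size 2, contributing (x − 5)^2

So m_A(x) = (x - 5)^2*(x - 3) = x^3 - 13*x^2 + 55*x - 75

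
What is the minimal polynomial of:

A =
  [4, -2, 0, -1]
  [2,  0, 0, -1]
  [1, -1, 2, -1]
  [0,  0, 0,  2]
x^2 - 4*x + 4

The characteristic polynomial is χ_A(x) = (x - 2)^4, so the eigenvalues are known. The minimal polynomial is
  m_A(x) = Π_λ (x − λ)^{k_λ}
where k_λ is the size of the *largest* Jordan block for λ (equivalently, the smallest k with (A − λI)^k v = 0 for every generalised eigenvector v of λ).

  λ = 2: largest Jordan block has size 2, contributing (x − 2)^2

So m_A(x) = (x - 2)^2 = x^2 - 4*x + 4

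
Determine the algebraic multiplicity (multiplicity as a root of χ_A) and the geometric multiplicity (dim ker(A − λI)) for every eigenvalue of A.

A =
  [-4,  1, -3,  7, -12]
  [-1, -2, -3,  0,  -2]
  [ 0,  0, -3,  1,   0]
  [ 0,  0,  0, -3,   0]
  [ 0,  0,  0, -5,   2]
λ = -3: alg = 4, geom = 2; λ = 2: alg = 1, geom = 1

Step 1 — factor the characteristic polynomial to read off the algebraic multiplicities:
  χ_A(x) = (x - 2)*(x + 3)^4

Step 2 — compute geometric multiplicities via the rank-nullity identity g(λ) = n − rank(A − λI):
  rank(A − (-3)·I) = 3, so dim ker(A − (-3)·I) = n − 3 = 2
  rank(A − (2)·I) = 4, so dim ker(A − (2)·I) = n − 4 = 1

Summary:
  λ = -3: algebraic multiplicity = 4, geometric multiplicity = 2
  λ = 2: algebraic multiplicity = 1, geometric multiplicity = 1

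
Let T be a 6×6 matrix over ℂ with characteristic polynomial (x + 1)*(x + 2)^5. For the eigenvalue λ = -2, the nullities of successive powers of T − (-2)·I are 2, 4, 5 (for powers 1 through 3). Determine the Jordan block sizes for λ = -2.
Block sizes for λ = -2: [3, 2]

From the dimensions of kernels of powers, the number of Jordan blocks of size at least j is d_j − d_{j−1} where d_j = dim ker(N^j) (with d_0 = 0). Computing the differences gives [2, 2, 1].
The number of blocks of size exactly k is (#blocks of size ≥ k) − (#blocks of size ≥ k + 1), so the partition is: 1 block(s) of size 2, 1 block(s) of size 3.
In nonincreasing order the block sizes are [3, 2].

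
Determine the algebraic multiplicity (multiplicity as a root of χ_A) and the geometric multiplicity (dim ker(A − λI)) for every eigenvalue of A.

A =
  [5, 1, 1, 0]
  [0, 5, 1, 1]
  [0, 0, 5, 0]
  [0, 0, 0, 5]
λ = 5: alg = 4, geom = 2

Step 1 — factor the characteristic polynomial to read off the algebraic multiplicities:
  χ_A(x) = (x - 5)^4

Step 2 — compute geometric multiplicities via the rank-nullity identity g(λ) = n − rank(A − λI):
  rank(A − (5)·I) = 2, so dim ker(A − (5)·I) = n − 2 = 2

Summary:
  λ = 5: algebraic multiplicity = 4, geometric multiplicity = 2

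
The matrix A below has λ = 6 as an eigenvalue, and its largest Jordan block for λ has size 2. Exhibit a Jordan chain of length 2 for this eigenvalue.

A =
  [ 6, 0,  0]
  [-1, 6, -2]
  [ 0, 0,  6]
A Jordan chain for λ = 6 of length 2:
v_1 = (0, -1, 0)ᵀ
v_2 = (1, 0, 0)ᵀ

Let N = A − (6)·I. We want v_2 with N^2 v_2 = 0 but N^1 v_2 ≠ 0; then v_{j-1} := N · v_j for j = 2, …, 2.

Pick v_2 = (1, 0, 0)ᵀ.
Then v_1 = N · v_2 = (0, -1, 0)ᵀ.

Sanity check: (A − (6)·I) v_1 = (0, 0, 0)ᵀ = 0. ✓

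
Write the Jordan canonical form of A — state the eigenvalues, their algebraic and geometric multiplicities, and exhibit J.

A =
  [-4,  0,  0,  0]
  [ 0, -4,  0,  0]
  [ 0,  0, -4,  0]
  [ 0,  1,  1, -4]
J_2(-4) ⊕ J_1(-4) ⊕ J_1(-4)

The characteristic polynomial is
  det(x·I − A) = x^4 + 16*x^3 + 96*x^2 + 256*x + 256 = (x + 4)^4

Eigenvalues and multiplicities (the geometric multiplicity of λ is n − rank(A − λI), which equals the number of Jordan blocks for λ):
  λ = -4: algebraic multiplicity = 4, geometric multiplicity = 3

Determining the block sizes for each eigenvalue:
  λ = -4: 3 blocks summing to 4 forces exactly one block of size 2 and the rest size 1 → block sizes [2, 1, 1]

Assembling the blocks gives a Jordan form
J =
  [-4,  1,  0,  0]
  [ 0, -4,  0,  0]
  [ 0,  0, -4,  0]
  [ 0,  0,  0, -4]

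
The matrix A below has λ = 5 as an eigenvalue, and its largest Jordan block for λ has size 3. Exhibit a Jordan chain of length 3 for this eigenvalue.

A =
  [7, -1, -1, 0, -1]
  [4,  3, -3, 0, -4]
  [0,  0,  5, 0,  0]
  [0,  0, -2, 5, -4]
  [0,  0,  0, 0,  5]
A Jordan chain for λ = 5 of length 3:
v_1 = (1, 2, 0, 0, 0)ᵀ
v_2 = (-1, -3, 0, -2, 0)ᵀ
v_3 = (0, 0, 1, 0, 0)ᵀ

Let N = A − (5)·I. We want v_3 with N^3 v_3 = 0 but N^2 v_3 ≠ 0; then v_{j-1} := N · v_j for j = 3, …, 2.

Pick v_3 = (0, 0, 1, 0, 0)ᵀ.
Then v_2 = N · v_3 = (-1, -3, 0, -2, 0)ᵀ.
Then v_1 = N · v_2 = (1, 2, 0, 0, 0)ᵀ.

Sanity check: (A − (5)·I) v_1 = (0, 0, 0, 0, 0)ᵀ = 0. ✓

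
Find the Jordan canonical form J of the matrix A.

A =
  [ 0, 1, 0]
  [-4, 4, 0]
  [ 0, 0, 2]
J_2(2) ⊕ J_1(2)

The characteristic polynomial is
  det(x·I − A) = x^3 - 6*x^2 + 12*x - 8 = (x - 2)^3

Eigenvalues and multiplicities (the geometric multiplicity of λ is n − rank(A − λI), which equals the number of Jordan blocks for λ):
  λ = 2: algebraic multiplicity = 3, geometric multiplicity = 2

Determining the block sizes for each eigenvalue:
  λ = 2: 2 blocks summing to 3 forces exactly one block of size 2 and the rest size 1 → block sizes [2, 1]

Assembling the blocks gives a Jordan form
J =
  [2, 1, 0]
  [0, 2, 0]
  [0, 0, 2]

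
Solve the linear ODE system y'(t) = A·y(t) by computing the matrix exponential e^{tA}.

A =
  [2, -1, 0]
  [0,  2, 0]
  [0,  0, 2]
e^{tA} =
  [exp(2*t), -t*exp(2*t), 0]
  [0, exp(2*t), 0]
  [0, 0, exp(2*t)]

Strategy: write A = P · J · P⁻¹ where J is a Jordan canonical form, so e^{tA} = P · e^{tJ} · P⁻¹, and e^{tJ} can be computed block-by-block.

A has Jordan form
J =
  [2, 1, 0]
  [0, 2, 0]
  [0, 0, 2]
(up to reordering of blocks).

Per-block formulas:
  For a 2×2 Jordan block J_2(2): exp(t · J_2(2)) = e^(2t)·(I + t·N), where N is the 2×2 nilpotent shift.
  For a 1×1 block at λ = 2: exp(t · [2]) = [e^(2t)].

After assembling e^{tJ} and conjugating by P, we get:

e^{tA} =
  [exp(2*t), -t*exp(2*t), 0]
  [0, exp(2*t), 0]
  [0, 0, exp(2*t)]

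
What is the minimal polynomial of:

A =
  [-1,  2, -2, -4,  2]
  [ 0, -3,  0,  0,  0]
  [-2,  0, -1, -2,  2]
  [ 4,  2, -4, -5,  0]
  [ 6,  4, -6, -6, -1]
x^2 + 4*x + 3

The characteristic polynomial is χ_A(x) = (x + 1)^2*(x + 3)^3, so the eigenvalues are known. The minimal polynomial is
  m_A(x) = Π_λ (x − λ)^{k_λ}
where k_λ is the size of the *largest* Jordan block for λ (equivalently, the smallest k with (A − λI)^k v = 0 for every generalised eigenvector v of λ).

  λ = -3: largest Jordan block has size 1, contributing (x + 3)
  λ = -1: largest Jordan block has size 1, contributing (x + 1)

So m_A(x) = (x + 1)*(x + 3) = x^2 + 4*x + 3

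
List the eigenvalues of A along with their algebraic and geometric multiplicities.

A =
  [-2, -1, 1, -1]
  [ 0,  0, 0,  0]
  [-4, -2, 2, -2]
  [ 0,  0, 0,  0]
λ = 0: alg = 4, geom = 3

Step 1 — factor the characteristic polynomial to read off the algebraic multiplicities:
  χ_A(x) = x^4

Step 2 — compute geometric multiplicities via the rank-nullity identity g(λ) = n − rank(A − λI):
  rank(A − (0)·I) = 1, so dim ker(A − (0)·I) = n − 1 = 3

Summary:
  λ = 0: algebraic multiplicity = 4, geometric multiplicity = 3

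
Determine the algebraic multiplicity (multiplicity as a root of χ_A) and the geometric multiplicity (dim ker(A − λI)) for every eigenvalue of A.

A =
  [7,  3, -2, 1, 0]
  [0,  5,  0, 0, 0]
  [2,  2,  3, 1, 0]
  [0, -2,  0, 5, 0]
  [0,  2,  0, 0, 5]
λ = 5: alg = 5, geom = 3

Step 1 — factor the characteristic polynomial to read off the algebraic multiplicities:
  χ_A(x) = (x - 5)^5

Step 2 — compute geometric multiplicities via the rank-nullity identity g(λ) = n − rank(A − λI):
  rank(A − (5)·I) = 2, so dim ker(A − (5)·I) = n − 2 = 3

Summary:
  λ = 5: algebraic multiplicity = 5, geometric multiplicity = 3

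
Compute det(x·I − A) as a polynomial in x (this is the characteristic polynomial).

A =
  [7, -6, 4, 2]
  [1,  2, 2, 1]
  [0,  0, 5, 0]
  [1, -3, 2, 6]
x^4 - 20*x^3 + 150*x^2 - 500*x + 625

Expanding det(x·I − A) (e.g. by cofactor expansion or by noting that A is similar to its Jordan form J, which has the same characteristic polynomial as A) gives
  χ_A(x) = x^4 - 20*x^3 + 150*x^2 - 500*x + 625
which factors as (x - 5)^4. The eigenvalues (with algebraic multiplicities) are λ = 5 with multiplicity 4.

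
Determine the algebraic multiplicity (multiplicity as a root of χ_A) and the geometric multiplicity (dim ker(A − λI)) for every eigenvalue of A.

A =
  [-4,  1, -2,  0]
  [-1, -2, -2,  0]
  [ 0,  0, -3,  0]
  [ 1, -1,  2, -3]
λ = -3: alg = 4, geom = 3

Step 1 — factor the characteristic polynomial to read off the algebraic multiplicities:
  χ_A(x) = (x + 3)^4

Step 2 — compute geometric multiplicities via the rank-nullity identity g(λ) = n − rank(A − λI):
  rank(A − (-3)·I) = 1, so dim ker(A − (-3)·I) = n − 1 = 3

Summary:
  λ = -3: algebraic multiplicity = 4, geometric multiplicity = 3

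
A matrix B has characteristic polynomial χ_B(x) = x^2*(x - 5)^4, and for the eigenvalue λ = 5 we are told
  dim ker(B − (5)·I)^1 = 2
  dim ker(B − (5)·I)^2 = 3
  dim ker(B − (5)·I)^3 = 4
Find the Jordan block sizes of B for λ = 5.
Block sizes for λ = 5: [3, 1]

From the dimensions of kernels of powers, the number of Jordan blocks of size at least j is d_j − d_{j−1} where d_j = dim ker(N^j) (with d_0 = 0). Computing the differences gives [2, 1, 1].
The number of blocks of size exactly k is (#blocks of size ≥ k) − (#blocks of size ≥ k + 1), so the partition is: 1 block(s) of size 1, 1 block(s) of size 3.
In nonincreasing order the block sizes are [3, 1].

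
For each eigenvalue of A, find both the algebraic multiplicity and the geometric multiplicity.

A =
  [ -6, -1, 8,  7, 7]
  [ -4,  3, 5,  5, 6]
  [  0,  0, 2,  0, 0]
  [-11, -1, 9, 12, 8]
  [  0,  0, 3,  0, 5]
λ = 2: alg = 3, geom = 2; λ = 5: alg = 2, geom = 1

Step 1 — factor the characteristic polynomial to read off the algebraic multiplicities:
  χ_A(x) = (x - 5)^2*(x - 2)^3

Step 2 — compute geometric multiplicities via the rank-nullity identity g(λ) = n − rank(A − λI):
  rank(A − (2)·I) = 3, so dim ker(A − (2)·I) = n − 3 = 2
  rank(A − (5)·I) = 4, so dim ker(A − (5)·I) = n − 4 = 1

Summary:
  λ = 2: algebraic multiplicity = 3, geometric multiplicity = 2
  λ = 5: algebraic multiplicity = 2, geometric multiplicity = 1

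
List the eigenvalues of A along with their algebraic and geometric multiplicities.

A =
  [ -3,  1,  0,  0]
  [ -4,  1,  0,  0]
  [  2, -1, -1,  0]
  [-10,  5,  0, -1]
λ = -1: alg = 4, geom = 3

Step 1 — factor the characteristic polynomial to read off the algebraic multiplicities:
  χ_A(x) = (x + 1)^4

Step 2 — compute geometric multiplicities via the rank-nullity identity g(λ) = n − rank(A − λI):
  rank(A − (-1)·I) = 1, so dim ker(A − (-1)·I) = n − 1 = 3

Summary:
  λ = -1: algebraic multiplicity = 4, geometric multiplicity = 3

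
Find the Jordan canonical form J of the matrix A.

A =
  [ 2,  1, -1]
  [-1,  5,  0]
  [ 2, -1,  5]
J_3(4)

The characteristic polynomial is
  det(x·I − A) = x^3 - 12*x^2 + 48*x - 64 = (x - 4)^3

Eigenvalues and multiplicities (the geometric multiplicity of λ is n − rank(A − λI), which equals the number of Jordan blocks for λ):
  λ = 4: algebraic multiplicity = 3, geometric multiplicity = 1

Determining the block sizes for each eigenvalue:
  λ = 4: one block (gm = 1), so the single block has size am = 3 → block sizes [3]

Assembling the blocks gives a Jordan form
J =
  [4, 1, 0]
  [0, 4, 1]
  [0, 0, 4]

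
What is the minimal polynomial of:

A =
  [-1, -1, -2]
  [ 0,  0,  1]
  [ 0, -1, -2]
x^3 + 3*x^2 + 3*x + 1

The characteristic polynomial is χ_A(x) = (x + 1)^3, so the eigenvalues are known. The minimal polynomial is
  m_A(x) = Π_λ (x − λ)^{k_λ}
where k_λ is the size of the *largest* Jordan block for λ (equivalently, the smallest k with (A − λI)^k v = 0 for every generalised eigenvector v of λ).

  λ = -1: largest Jordan block has size 3, contributing (x + 1)^3

So m_A(x) = (x + 1)^3 = x^3 + 3*x^2 + 3*x + 1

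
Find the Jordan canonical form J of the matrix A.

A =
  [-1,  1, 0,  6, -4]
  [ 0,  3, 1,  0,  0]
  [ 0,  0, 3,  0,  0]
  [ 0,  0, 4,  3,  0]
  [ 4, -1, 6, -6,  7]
J_3(3) ⊕ J_1(3) ⊕ J_1(3)

The characteristic polynomial is
  det(x·I − A) = x^5 - 15*x^4 + 90*x^3 - 270*x^2 + 405*x - 243 = (x - 3)^5

Eigenvalues and multiplicities (the geometric multiplicity of λ is n − rank(A − λI), which equals the number of Jordan blocks for λ):
  λ = 3: algebraic multiplicity = 5, geometric multiplicity = 3

Determining the block sizes for each eigenvalue:
  λ = 3: with am = 5 and gm = 3, the partition is not yet determined (e.g. several partitions of 5 into 3 parts exist). Let N = A − (3)·I. Computing rank(N^1) = 2, rank(N^2) = 1, rank(N^3) = 0; the number of blocks of size ≥ j is rank(N^{j−1}) − rank(N^j), giving [3, 1, 1]. So we have 1 block(s) of size 3, 2 block(s) of size 1 → block sizes [3, 1, 1]

Assembling the blocks gives a Jordan form
J =
  [3, 1, 0, 0, 0]
  [0, 3, 1, 0, 0]
  [0, 0, 3, 0, 0]
  [0, 0, 0, 3, 0]
  [0, 0, 0, 0, 3]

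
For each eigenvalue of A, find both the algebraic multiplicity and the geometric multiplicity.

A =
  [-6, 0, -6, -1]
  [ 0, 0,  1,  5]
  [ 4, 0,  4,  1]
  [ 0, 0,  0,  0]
λ = -2: alg = 1, geom = 1; λ = 0: alg = 3, geom = 1

Step 1 — factor the characteristic polynomial to read off the algebraic multiplicities:
  χ_A(x) = x^3*(x + 2)

Step 2 — compute geometric multiplicities via the rank-nullity identity g(λ) = n − rank(A − λI):
  rank(A − (-2)·I) = 3, so dim ker(A − (-2)·I) = n − 3 = 1
  rank(A − (0)·I) = 3, so dim ker(A − (0)·I) = n − 3 = 1

Summary:
  λ = -2: algebraic multiplicity = 1, geometric multiplicity = 1
  λ = 0: algebraic multiplicity = 3, geometric multiplicity = 1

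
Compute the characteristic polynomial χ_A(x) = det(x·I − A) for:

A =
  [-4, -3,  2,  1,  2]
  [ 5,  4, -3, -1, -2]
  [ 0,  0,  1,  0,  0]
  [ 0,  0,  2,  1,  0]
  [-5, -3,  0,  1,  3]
x^5 - 5*x^4 + 10*x^3 - 10*x^2 + 5*x - 1

Expanding det(x·I − A) (e.g. by cofactor expansion or by noting that A is similar to its Jordan form J, which has the same characteristic polynomial as A) gives
  χ_A(x) = x^5 - 5*x^4 + 10*x^3 - 10*x^2 + 5*x - 1
which factors as (x - 1)^5. The eigenvalues (with algebraic multiplicities) are λ = 1 with multiplicity 5.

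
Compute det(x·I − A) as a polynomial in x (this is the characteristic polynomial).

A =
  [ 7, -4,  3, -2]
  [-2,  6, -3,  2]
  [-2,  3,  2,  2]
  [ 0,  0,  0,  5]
x^4 - 20*x^3 + 150*x^2 - 500*x + 625

Expanding det(x·I − A) (e.g. by cofactor expansion or by noting that A is similar to its Jordan form J, which has the same characteristic polynomial as A) gives
  χ_A(x) = x^4 - 20*x^3 + 150*x^2 - 500*x + 625
which factors as (x - 5)^4. The eigenvalues (with algebraic multiplicities) are λ = 5 with multiplicity 4.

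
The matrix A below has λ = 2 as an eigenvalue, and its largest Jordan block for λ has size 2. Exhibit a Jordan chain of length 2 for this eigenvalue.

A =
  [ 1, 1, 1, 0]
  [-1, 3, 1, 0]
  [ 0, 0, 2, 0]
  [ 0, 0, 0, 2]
A Jordan chain for λ = 2 of length 2:
v_1 = (-1, -1, 0, 0)ᵀ
v_2 = (1, 0, 0, 0)ᵀ

Let N = A − (2)·I. We want v_2 with N^2 v_2 = 0 but N^1 v_2 ≠ 0; then v_{j-1} := N · v_j for j = 2, …, 2.

Pick v_2 = (1, 0, 0, 0)ᵀ.
Then v_1 = N · v_2 = (-1, -1, 0, 0)ᵀ.

Sanity check: (A − (2)·I) v_1 = (0, 0, 0, 0)ᵀ = 0. ✓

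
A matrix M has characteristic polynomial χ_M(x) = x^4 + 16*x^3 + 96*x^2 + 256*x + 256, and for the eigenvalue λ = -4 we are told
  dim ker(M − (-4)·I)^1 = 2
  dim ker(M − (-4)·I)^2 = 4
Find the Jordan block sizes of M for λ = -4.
Block sizes for λ = -4: [2, 2]

From the dimensions of kernels of powers, the number of Jordan blocks of size at least j is d_j − d_{j−1} where d_j = dim ker(N^j) (with d_0 = 0). Computing the differences gives [2, 2].
The number of blocks of size exactly k is (#blocks of size ≥ k) − (#blocks of size ≥ k + 1), so the partition is: 2 block(s) of size 2.
In nonincreasing order the block sizes are [2, 2].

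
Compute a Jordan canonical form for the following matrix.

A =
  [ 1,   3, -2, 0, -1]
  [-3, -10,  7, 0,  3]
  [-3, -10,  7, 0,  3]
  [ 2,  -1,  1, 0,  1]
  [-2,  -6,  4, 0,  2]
J_3(0) ⊕ J_2(0)

The characteristic polynomial is
  det(x·I − A) = x^5

Eigenvalues and multiplicities (the geometric multiplicity of λ is n − rank(A − λI), which equals the number of Jordan blocks for λ):
  λ = 0: algebraic multiplicity = 5, geometric multiplicity = 2

Determining the block sizes for each eigenvalue:
  λ = 0: with am = 5 and gm = 2, the partition is not yet determined (e.g. several partitions of 5 into 2 parts exist). Let N = A − (0)·I. Computing rank(N^1) = 3, rank(N^2) = 1, rank(N^3) = 0; the number of blocks of size ≥ j is rank(N^{j−1}) − rank(N^j), giving [2, 2, 1]. So we have 1 block(s) of size 3, 1 block(s) of size 2 → block sizes [3, 2]

Assembling the blocks gives a Jordan form
J =
  [0, 1, 0, 0, 0]
  [0, 0, 1, 0, 0]
  [0, 0, 0, 0, 0]
  [0, 0, 0, 0, 1]
  [0, 0, 0, 0, 0]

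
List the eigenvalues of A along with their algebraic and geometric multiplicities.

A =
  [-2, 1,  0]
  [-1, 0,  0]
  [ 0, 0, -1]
λ = -1: alg = 3, geom = 2

Step 1 — factor the characteristic polynomial to read off the algebraic multiplicities:
  χ_A(x) = (x + 1)^3

Step 2 — compute geometric multiplicities via the rank-nullity identity g(λ) = n − rank(A − λI):
  rank(A − (-1)·I) = 1, so dim ker(A − (-1)·I) = n − 1 = 2

Summary:
  λ = -1: algebraic multiplicity = 3, geometric multiplicity = 2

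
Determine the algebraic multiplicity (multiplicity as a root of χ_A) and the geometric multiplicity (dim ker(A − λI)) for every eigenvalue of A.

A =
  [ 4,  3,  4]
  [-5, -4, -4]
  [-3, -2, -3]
λ = -1: alg = 3, geom = 1

Step 1 — factor the characteristic polynomial to read off the algebraic multiplicities:
  χ_A(x) = (x + 1)^3

Step 2 — compute geometric multiplicities via the rank-nullity identity g(λ) = n − rank(A − λI):
  rank(A − (-1)·I) = 2, so dim ker(A − (-1)·I) = n − 2 = 1

Summary:
  λ = -1: algebraic multiplicity = 3, geometric multiplicity = 1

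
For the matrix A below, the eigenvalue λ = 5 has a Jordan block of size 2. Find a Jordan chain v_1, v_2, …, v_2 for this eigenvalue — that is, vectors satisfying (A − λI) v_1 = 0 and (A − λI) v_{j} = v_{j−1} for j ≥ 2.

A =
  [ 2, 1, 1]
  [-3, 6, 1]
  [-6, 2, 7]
A Jordan chain for λ = 5 of length 2:
v_1 = (-3, -3, -6)ᵀ
v_2 = (1, 0, 0)ᵀ

Let N = A − (5)·I. We want v_2 with N^2 v_2 = 0 but N^1 v_2 ≠ 0; then v_{j-1} := N · v_j for j = 2, …, 2.

Pick v_2 = (1, 0, 0)ᵀ.
Then v_1 = N · v_2 = (-3, -3, -6)ᵀ.

Sanity check: (A − (5)·I) v_1 = (0, 0, 0)ᵀ = 0. ✓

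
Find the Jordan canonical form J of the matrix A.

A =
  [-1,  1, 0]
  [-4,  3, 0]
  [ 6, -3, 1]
J_2(1) ⊕ J_1(1)

The characteristic polynomial is
  det(x·I − A) = x^3 - 3*x^2 + 3*x - 1 = (x - 1)^3

Eigenvalues and multiplicities (the geometric multiplicity of λ is n − rank(A − λI), which equals the number of Jordan blocks for λ):
  λ = 1: algebraic multiplicity = 3, geometric multiplicity = 2

Determining the block sizes for each eigenvalue:
  λ = 1: 2 blocks summing to 3 forces exactly one block of size 2 and the rest size 1 → block sizes [2, 1]

Assembling the blocks gives a Jordan form
J =
  [1, 1, 0]
  [0, 1, 0]
  [0, 0, 1]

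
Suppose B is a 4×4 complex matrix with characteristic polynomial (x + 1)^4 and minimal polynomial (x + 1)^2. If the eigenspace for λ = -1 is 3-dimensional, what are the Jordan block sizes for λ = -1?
Block sizes for λ = -1: [2, 1, 1]

Step 1 — from the characteristic polynomial, algebraic multiplicity of λ = -1 is 4. From dim ker(B − (-1)·I) = 3, there are exactly 3 Jordan blocks for λ = -1.
Step 2 — from the minimal polynomial, the factor (x + 1)^2 tells us the largest block for λ = -1 has size 2.
Step 3 — with total size 4, 3 blocks, and largest block 2, the block sizes (in nonincreasing order) are [2, 1, 1].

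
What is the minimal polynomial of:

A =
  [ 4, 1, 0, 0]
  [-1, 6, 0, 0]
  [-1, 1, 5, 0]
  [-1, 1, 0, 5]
x^2 - 10*x + 25

The characteristic polynomial is χ_A(x) = (x - 5)^4, so the eigenvalues are known. The minimal polynomial is
  m_A(x) = Π_λ (x − λ)^{k_λ}
where k_λ is the size of the *largest* Jordan block for λ (equivalently, the smallest k with (A − λI)^k v = 0 for every generalised eigenvector v of λ).

  λ = 5: largest Jordan block has size 2, contributing (x − 5)^2

So m_A(x) = (x - 5)^2 = x^2 - 10*x + 25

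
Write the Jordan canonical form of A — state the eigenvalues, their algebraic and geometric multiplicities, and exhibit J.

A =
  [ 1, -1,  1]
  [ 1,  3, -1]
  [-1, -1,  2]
J_3(2)

The characteristic polynomial is
  det(x·I − A) = x^3 - 6*x^2 + 12*x - 8 = (x - 2)^3

Eigenvalues and multiplicities (the geometric multiplicity of λ is n − rank(A − λI), which equals the number of Jordan blocks for λ):
  λ = 2: algebraic multiplicity = 3, geometric multiplicity = 1

Determining the block sizes for each eigenvalue:
  λ = 2: one block (gm = 1), so the single block has size am = 3 → block sizes [3]

Assembling the blocks gives a Jordan form
J =
  [2, 1, 0]
  [0, 2, 1]
  [0, 0, 2]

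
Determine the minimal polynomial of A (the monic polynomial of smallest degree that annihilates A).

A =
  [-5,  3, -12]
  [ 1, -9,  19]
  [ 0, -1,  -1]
x^3 + 15*x^2 + 75*x + 125

The characteristic polynomial is χ_A(x) = (x + 5)^3, so the eigenvalues are known. The minimal polynomial is
  m_A(x) = Π_λ (x − λ)^{k_λ}
where k_λ is the size of the *largest* Jordan block for λ (equivalently, the smallest k with (A − λI)^k v = 0 for every generalised eigenvector v of λ).

  λ = -5: largest Jordan block has size 3, contributing (x + 5)^3

So m_A(x) = (x + 5)^3 = x^3 + 15*x^2 + 75*x + 125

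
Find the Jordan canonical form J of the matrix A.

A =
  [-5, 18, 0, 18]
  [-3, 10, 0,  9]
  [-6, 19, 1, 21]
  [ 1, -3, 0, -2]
J_2(1) ⊕ J_2(1)

The characteristic polynomial is
  det(x·I − A) = x^4 - 4*x^3 + 6*x^2 - 4*x + 1 = (x - 1)^4

Eigenvalues and multiplicities (the geometric multiplicity of λ is n − rank(A − λI), which equals the number of Jordan blocks for λ):
  λ = 1: algebraic multiplicity = 4, geometric multiplicity = 2

Determining the block sizes for each eigenvalue:
  λ = 1: with am = 4 and gm = 2, the partition is not yet determined (e.g. several partitions of 4 into 2 parts exist). Let N = A − (1)·I. Computing rank(N^1) = 2, rank(N^2) = 0; the number of blocks of size ≥ j is rank(N^{j−1}) − rank(N^j), giving [2, 2]. So we have 2 block(s) of size 2 → block sizes [2, 2]

Assembling the blocks gives a Jordan form
J =
  [1, 1, 0, 0]
  [0, 1, 0, 0]
  [0, 0, 1, 1]
  [0, 0, 0, 1]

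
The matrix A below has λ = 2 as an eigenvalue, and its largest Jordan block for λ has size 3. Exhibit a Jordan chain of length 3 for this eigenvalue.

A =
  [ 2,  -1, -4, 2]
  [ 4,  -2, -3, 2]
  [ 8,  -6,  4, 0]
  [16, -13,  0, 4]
A Jordan chain for λ = 2 of length 3:
v_1 = (-4, -8, -8, -20)ᵀ
v_2 = (0, 4, 8, 16)ᵀ
v_3 = (1, 0, 0, 0)ᵀ

Let N = A − (2)·I. We want v_3 with N^3 v_3 = 0 but N^2 v_3 ≠ 0; then v_{j-1} := N · v_j for j = 3, …, 2.

Pick v_3 = (1, 0, 0, 0)ᵀ.
Then v_2 = N · v_3 = (0, 4, 8, 16)ᵀ.
Then v_1 = N · v_2 = (-4, -8, -8, -20)ᵀ.

Sanity check: (A − (2)·I) v_1 = (0, 0, 0, 0)ᵀ = 0. ✓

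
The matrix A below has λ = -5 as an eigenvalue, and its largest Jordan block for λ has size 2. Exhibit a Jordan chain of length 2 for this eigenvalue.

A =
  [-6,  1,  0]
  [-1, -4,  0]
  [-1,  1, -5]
A Jordan chain for λ = -5 of length 2:
v_1 = (-1, -1, -1)ᵀ
v_2 = (1, 0, 0)ᵀ

Let N = A − (-5)·I. We want v_2 with N^2 v_2 = 0 but N^1 v_2 ≠ 0; then v_{j-1} := N · v_j for j = 2, …, 2.

Pick v_2 = (1, 0, 0)ᵀ.
Then v_1 = N · v_2 = (-1, -1, -1)ᵀ.

Sanity check: (A − (-5)·I) v_1 = (0, 0, 0)ᵀ = 0. ✓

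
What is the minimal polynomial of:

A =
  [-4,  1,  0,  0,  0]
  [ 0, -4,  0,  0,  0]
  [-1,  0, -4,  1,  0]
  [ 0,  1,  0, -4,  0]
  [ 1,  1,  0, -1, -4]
x^2 + 8*x + 16

The characteristic polynomial is χ_A(x) = (x + 4)^5, so the eigenvalues are known. The minimal polynomial is
  m_A(x) = Π_λ (x − λ)^{k_λ}
where k_λ is the size of the *largest* Jordan block for λ (equivalently, the smallest k with (A − λI)^k v = 0 for every generalised eigenvector v of λ).

  λ = -4: largest Jordan block has size 2, contributing (x + 4)^2

So m_A(x) = (x + 4)^2 = x^2 + 8*x + 16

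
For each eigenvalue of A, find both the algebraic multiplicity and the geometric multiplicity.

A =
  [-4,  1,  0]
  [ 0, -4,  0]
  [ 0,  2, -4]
λ = -4: alg = 3, geom = 2

Step 1 — factor the characteristic polynomial to read off the algebraic multiplicities:
  χ_A(x) = (x + 4)^3

Step 2 — compute geometric multiplicities via the rank-nullity identity g(λ) = n − rank(A − λI):
  rank(A − (-4)·I) = 1, so dim ker(A − (-4)·I) = n − 1 = 2

Summary:
  λ = -4: algebraic multiplicity = 3, geometric multiplicity = 2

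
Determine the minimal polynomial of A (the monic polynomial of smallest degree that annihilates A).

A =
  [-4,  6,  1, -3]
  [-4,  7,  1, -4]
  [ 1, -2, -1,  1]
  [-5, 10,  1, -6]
x^3 + 3*x^2 + 3*x + 1

The characteristic polynomial is χ_A(x) = (x + 1)^4, so the eigenvalues are known. The minimal polynomial is
  m_A(x) = Π_λ (x − λ)^{k_λ}
where k_λ is the size of the *largest* Jordan block for λ (equivalently, the smallest k with (A − λI)^k v = 0 for every generalised eigenvector v of λ).

  λ = -1: largest Jordan block has size 3, contributing (x + 1)^3

So m_A(x) = (x + 1)^3 = x^3 + 3*x^2 + 3*x + 1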